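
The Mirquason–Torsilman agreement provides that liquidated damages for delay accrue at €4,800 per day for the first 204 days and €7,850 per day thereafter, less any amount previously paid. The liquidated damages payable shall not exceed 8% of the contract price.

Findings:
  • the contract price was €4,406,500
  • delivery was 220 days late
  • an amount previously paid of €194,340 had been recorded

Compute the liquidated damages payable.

First 204 days: 204 × €4,800 = €979,200
Remaining days: (220 − 204) × €7,850 = €125,600
Accrued per-day damages: €979,200 + €125,600 = €1,104,800
Less amount previously paid: €1,104,800 − €194,340 = €910,460
Cap: 8% of €4,406,500 = €352,520
Cap at €352,520: €910,460 exceeds the cap → €352,520

€352,520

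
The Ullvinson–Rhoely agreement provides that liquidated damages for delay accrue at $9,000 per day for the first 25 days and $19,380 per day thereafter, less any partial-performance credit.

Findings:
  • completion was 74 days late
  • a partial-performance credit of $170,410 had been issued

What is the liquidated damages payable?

First 25 days: 25 × $9,000 = $225,000
Remaining days: (74 − 25) × $19,380 = $949,620
Accrued per-day damages: $225,000 + $949,620 = $1,174,620
Less partial-performance credit: $1,174,620 − $170,410 = $1,004,210

$1,004,210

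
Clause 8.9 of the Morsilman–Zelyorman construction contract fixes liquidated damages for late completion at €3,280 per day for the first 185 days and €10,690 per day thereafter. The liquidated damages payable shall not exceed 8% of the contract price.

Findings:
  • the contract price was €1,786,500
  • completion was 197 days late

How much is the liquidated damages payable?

First 185 days: 185 × €3,280 = €606,800
Remaining days: (197 − 185) × €10,690 = €128,280
Accrued per-day damages: €606,800 + €128,280 = €735,080
Cap: 8% of €1,786,500 = €142,920
Cap at €142,920: €735,080 exceeds the cap → €142,920

Liquidated damages: €142,920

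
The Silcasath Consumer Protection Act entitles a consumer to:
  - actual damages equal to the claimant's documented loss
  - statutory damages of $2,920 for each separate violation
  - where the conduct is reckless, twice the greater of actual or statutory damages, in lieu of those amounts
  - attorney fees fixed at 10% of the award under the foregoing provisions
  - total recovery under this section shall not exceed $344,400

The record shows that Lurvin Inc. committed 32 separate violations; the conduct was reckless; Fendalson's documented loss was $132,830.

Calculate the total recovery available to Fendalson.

Statutory damages: 32 × $2,920 = $93,440
Greater of actual damages ($132,830) or statutory damages ($93,440): $132,830
Doubled: 2 × $132,830 = $265,660
Attorney fees: 10% of $265,660 = $26,566
Total before cap: $265,660 + $26,566 = $292,226
Cap at $344,400: $292,226 is within the cap, no reduction.

$292,226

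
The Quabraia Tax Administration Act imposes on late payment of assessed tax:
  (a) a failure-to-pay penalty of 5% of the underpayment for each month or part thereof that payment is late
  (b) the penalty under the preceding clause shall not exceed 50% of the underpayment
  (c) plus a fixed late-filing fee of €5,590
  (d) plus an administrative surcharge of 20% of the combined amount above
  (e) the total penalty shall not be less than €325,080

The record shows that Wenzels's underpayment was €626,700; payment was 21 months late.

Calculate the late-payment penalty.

Accrued rate: 5% × 21 = 105%, capped at 50% → 50%
Failure-to-pay penalty: 50% of €626,700 = €313,350
Penalty before surcharge: €313,350 + €5,590 = €318,940
Administrative surcharge: 20% of €318,940 = €63,788
Total penalty: €318,940 + €63,788 = €382,728
Minimum €325,080: €382,728 meets the minimum, no increase.

Penalty: €382,728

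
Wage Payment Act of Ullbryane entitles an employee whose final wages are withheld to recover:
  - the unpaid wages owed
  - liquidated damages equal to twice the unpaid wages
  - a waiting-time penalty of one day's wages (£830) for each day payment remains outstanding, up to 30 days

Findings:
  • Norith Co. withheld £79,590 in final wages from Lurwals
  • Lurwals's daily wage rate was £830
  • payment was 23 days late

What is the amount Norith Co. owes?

£257,860

Doubled: 2 × £79,590 = £159,180
Penalty days: min(23, 30) = 23
Waiting-time penalty: 23 × £830 = £19,090
Total award: £79,590 + £159,180 + £19,090 = £257,860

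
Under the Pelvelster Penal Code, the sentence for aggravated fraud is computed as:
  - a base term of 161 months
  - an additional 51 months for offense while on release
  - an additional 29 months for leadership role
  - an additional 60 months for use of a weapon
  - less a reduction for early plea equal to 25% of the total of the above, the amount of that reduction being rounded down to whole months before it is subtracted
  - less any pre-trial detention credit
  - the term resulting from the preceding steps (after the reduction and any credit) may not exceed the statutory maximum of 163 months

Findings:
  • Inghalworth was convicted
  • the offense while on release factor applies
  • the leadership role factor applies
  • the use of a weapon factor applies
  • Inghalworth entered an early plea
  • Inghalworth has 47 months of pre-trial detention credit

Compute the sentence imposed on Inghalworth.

Sentence: 163 months

Offense while on release enhancement: +51 months
Leadership role enhancement: +29 months
Use of a weapon enhancement: +60 months
Adjusted term: 161 months + 51 months + 29 months + 60 months = 301 months
Early plea reduction: 25% of 301 months = 75 months (rounded down)
After reduction: 301 − 75 = 226 months
Less pre-trial detention credit: 226 months − 47 months = 179 months
Cap at 163 months: 179 months exceeds the cap → 163 months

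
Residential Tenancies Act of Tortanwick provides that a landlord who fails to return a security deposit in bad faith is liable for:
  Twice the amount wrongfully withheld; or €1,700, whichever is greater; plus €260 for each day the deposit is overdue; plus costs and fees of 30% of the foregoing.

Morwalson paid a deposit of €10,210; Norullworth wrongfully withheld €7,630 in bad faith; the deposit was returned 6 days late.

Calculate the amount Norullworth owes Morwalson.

Doubled: 2 × €7,630 = €15,260
Minimum €1,700: €15,260 meets the minimum, no increase.
Late-return penalty: 6 × €260 = €1,560
Damages plus late penalty: €15,260 + €1,560 = €16,820
Costs and fees: 30% of €16,820 = €5,046
Total recovery: €16,820 + €5,046 = €21,866

Recovery: €21,866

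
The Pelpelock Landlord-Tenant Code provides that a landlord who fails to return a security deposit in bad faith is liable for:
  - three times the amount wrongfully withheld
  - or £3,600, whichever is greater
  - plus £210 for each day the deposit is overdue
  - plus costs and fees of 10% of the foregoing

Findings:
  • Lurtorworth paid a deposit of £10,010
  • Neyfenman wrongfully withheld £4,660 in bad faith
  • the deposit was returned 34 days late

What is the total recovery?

Trebled: 3 × £4,660 = £13,980
Minimum £3,600: £13,980 meets the minimum, no increase.
Late-return penalty: 34 × £210 = £7,140
Damages plus late penalty: £13,980 + £7,140 = £21,120
Costs and fees: 10% of £21,120 = £2,112
Total recovery: £21,120 + £2,112 = £23,232

£23,232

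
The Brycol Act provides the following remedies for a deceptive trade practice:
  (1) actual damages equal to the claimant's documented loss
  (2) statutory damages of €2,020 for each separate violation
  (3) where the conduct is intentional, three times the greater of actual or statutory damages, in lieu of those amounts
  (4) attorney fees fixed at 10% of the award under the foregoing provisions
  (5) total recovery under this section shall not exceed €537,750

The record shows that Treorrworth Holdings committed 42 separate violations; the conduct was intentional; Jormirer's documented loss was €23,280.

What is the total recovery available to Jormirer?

Statutory damages: 42 × €2,020 = €84,840
Greater of actual damages (€23,280) or statutory damages (€84,840): €84,840
Trebled: 3 × €84,840 = €254,520
Attorney fees: 10% of €254,520 = €25,452
Total before cap: €254,520 + €25,452 = €279,972
Cap at €537,750: €279,972 is within the cap, no reduction.

€279,972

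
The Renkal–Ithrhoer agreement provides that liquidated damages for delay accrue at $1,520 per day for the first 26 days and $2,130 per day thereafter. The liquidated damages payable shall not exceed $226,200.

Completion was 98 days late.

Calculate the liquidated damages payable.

First 26 days: 26 × $1,520 = $39,520
Remaining days: (98 − 26) × $2,130 = $153,360
Accrued per-day damages: $39,520 + $153,360 = $192,880
Cap at $226,200: $192,880 is within the cap, no reduction.

Liquidated damages: $192,880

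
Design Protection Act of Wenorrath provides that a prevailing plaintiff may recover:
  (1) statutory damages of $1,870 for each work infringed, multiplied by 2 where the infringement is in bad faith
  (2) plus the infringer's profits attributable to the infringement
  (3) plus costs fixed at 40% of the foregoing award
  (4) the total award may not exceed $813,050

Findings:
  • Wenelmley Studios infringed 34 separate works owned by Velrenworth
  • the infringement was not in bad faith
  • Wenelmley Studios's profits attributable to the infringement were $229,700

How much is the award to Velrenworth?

Statutory damages: 34 × $1,870 = $63,580
Infringement not in bad faith: no ×2 enhancement.
Combined award: $63,580 + $229,700 = $293,280
Costs: 40% of $293,280 = $117,312
Award plus costs: $293,280 + $117,312 = $410,592
Cap at $813,050: $410,592 is within the cap, no reduction.

$410,592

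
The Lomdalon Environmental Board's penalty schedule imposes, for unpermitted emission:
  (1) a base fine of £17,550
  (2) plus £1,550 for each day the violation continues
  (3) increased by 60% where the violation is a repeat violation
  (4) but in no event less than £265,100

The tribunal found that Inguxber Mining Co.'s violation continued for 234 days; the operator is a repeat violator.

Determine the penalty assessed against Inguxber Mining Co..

Per-day component: 234 × £1,550 = £362,700
Base plus per-day: £17,550 + £362,700 = £380,250
Enhancement: 60% of £380,250 = £228,150
Enhanced fine: £380,250 + £228,150 = £608,400
Minimum £265,100: £608,400 meets the minimum, no increase.

£608,400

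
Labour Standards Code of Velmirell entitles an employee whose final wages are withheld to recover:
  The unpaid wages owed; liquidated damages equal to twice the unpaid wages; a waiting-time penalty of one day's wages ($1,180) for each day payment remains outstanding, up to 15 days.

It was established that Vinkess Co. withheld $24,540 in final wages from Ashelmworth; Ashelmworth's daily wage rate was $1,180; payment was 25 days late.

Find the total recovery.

Doubled: 2 × $24,540 = $49,080
Penalty days: min(25, 15) = 15
Waiting-time penalty: 15 × $1,180 = $17,700
Total award: $24,540 + $49,080 + $17,700 = $91,320

Total award: $91,320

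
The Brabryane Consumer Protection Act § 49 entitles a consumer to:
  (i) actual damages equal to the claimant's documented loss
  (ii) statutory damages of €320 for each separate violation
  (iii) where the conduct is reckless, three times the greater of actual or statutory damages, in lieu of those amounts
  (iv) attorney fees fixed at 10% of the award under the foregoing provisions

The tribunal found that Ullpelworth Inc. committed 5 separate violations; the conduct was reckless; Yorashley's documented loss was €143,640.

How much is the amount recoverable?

Statutory damages: 5 × €320 = €1,600
Greater of actual damages (€143,640) or statutory damages (€1,600): €143,640
Trebled: 3 × €143,640 = €430,920
Attorney fees: 10% of €430,920 = €43,092
Total recovery: €430,920 + €43,092 = €474,012

Total recovery: €474,012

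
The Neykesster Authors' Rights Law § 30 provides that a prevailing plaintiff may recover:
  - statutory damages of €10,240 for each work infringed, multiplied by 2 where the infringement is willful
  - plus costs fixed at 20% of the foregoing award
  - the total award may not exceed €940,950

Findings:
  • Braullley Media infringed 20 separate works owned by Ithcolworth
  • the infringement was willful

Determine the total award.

Statutory damages: 20 × €10,240 = €204,800
Doubled: 2 × €204,800 = €409,600
Costs: 20% of €409,600 = €81,920
Award plus costs: €409,600 + €81,920 = €491,520
Cap at €940,950: €491,520 is within the cap, no reduction.

Award: €491,520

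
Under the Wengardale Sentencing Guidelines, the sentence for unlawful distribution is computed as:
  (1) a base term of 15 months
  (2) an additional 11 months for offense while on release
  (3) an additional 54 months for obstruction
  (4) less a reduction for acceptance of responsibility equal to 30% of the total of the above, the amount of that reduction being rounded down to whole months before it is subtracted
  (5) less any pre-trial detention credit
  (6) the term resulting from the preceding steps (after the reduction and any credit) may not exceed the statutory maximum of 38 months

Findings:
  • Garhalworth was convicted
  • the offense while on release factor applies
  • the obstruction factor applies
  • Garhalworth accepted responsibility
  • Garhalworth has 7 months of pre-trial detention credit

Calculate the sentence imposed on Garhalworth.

Sentence: 38 months

Offense while on release enhancement: +11 months
Obstruction enhancement: +54 months
Adjusted term: 15 months + 11 months + 54 months = 80 months
Acceptance of responsibility reduction: 30% of 80 months = 24 months (rounded down)
After reduction: 80 − 24 = 56 months
Less pre-trial detention credit: 56 months − 7 months = 49 months
Cap at 38 months: 49 months exceeds the cap → 38 months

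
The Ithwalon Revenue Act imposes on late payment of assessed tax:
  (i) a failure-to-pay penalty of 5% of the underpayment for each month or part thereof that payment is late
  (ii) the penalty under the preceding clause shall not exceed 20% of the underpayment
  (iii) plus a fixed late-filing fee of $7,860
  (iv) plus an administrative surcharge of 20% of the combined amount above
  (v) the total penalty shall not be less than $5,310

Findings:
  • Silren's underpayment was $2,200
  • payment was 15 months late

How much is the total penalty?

Accrued rate: 5% × 15 = 75%, capped at 20% → 20%
Failure-to-pay penalty: 20% of $2,200 = $440
Penalty before surcharge: $440 + $7,860 = $8,300
Administrative surcharge: 20% of $8,300 = $1,660
Total penalty: $8,300 + $1,660 = $9,960
Minimum $5,310: $9,960 meets the minimum, no increase.

Penalty: $9,960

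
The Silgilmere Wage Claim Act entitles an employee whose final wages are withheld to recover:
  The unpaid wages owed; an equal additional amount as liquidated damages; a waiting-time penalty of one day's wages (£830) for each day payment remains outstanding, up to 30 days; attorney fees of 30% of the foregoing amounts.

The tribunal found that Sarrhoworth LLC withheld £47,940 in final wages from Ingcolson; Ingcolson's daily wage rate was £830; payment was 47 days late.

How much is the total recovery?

£157,014

Liquidated damages (equal amount): £47,940
Penalty days: min(47, 30) = 30
Waiting-time penalty: 30 × £830 = £24,900
Subtotal: £47,940 + £47,940 + £24,900 = £120,780
Attorney fees: 30% of £120,780 = £36,234
Total award: £120,780 + £36,234 = £157,014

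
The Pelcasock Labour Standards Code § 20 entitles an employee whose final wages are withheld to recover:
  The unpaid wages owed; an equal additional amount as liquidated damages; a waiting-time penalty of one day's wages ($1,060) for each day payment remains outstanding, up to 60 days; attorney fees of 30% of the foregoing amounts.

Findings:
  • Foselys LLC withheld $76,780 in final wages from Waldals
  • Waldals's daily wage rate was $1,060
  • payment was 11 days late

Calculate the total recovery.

Liquidated damages (equal amount): $76,780
Penalty days: min(11, 60) = 11
Waiting-time penalty: 11 × $1,060 = $11,660
Subtotal: $76,780 + $76,780 + $11,660 = $165,220
Attorney fees: 30% of $165,220 = $49,566
Total award: $165,220 + $49,566 = $214,786

$214,786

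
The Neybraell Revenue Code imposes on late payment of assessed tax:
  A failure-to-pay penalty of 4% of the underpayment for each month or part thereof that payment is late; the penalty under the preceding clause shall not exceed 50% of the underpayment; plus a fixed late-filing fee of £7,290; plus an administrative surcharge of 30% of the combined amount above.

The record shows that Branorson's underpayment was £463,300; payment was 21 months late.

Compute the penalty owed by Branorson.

Accrued rate: 4% × 21 = 84%, capped at 50% → 50%
Failure-to-pay penalty: 50% of £463,300 = £231,650
Penalty before surcharge: £231,650 + £7,290 = £238,940
Administrative surcharge: 30% of £238,940 = £71,682
Total penalty: £238,940 + £71,682 = £310,622

£310,622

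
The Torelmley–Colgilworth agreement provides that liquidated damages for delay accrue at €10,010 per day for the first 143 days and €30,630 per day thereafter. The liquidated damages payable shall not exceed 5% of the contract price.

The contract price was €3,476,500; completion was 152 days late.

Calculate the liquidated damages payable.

€173,825

First 143 days: 143 × €10,010 = €1,431,430
Remaining days: (152 − 143) × €30,630 = €275,670
Accrued per-day damages: €1,431,430 + €275,670 = €1,707,100
Cap: 5% of €3,476,500 = €173,825
Cap at €173,825: €1,707,100 exceeds the cap → €173,825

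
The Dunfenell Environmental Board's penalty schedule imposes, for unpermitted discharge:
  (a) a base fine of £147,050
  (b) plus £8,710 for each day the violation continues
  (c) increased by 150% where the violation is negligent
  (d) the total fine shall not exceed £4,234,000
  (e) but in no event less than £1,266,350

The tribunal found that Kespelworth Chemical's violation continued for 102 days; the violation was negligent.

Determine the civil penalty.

Per-day component: 102 × £8,710 = £888,420
Base plus per-day: £147,050 + £888,420 = £1,035,470
Enhancement: 150% of £1,035,470 = £1,553,205
Enhanced fine: £1,035,470 + £1,553,205 = £2,588,675
Cap at £4,234,000: £2,588,675 is within the cap, no reduction.
Minimum £1,266,350: £2,588,675 meets the minimum, no increase.

£2,588,675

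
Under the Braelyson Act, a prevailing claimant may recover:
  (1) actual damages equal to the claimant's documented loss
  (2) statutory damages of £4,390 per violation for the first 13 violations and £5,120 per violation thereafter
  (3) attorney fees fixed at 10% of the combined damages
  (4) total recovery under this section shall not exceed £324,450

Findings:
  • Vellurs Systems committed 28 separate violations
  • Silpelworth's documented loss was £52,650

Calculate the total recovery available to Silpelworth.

£205,172

First 13 violations: 13 × £4,390 = £57,070
Remaining violations: (28 − 13) × £5,120 = £76,800
Statutory damages: £57,070 + £76,800 = £133,870
Combined damages: £52,650 + £133,870 = £186,520
Attorney fees: 10% of £186,520 = £18,652
Total before cap: £186,520 + £18,652 = £205,172
Cap at £324,450: £205,172 is within the cap, no reduction.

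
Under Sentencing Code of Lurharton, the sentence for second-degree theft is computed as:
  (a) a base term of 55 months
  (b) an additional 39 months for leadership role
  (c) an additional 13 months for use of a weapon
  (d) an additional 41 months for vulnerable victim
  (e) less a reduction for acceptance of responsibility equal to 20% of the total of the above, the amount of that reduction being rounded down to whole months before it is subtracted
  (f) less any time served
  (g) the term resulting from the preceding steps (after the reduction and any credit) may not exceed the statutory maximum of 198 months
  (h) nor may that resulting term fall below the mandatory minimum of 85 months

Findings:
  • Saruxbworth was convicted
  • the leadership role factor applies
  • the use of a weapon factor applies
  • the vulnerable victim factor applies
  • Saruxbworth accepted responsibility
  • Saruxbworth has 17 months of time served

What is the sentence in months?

Leadership role enhancement: +39 months
Use of a weapon enhancement: +13 months
Vulnerable victim enhancement: +41 months
Adjusted term: 55 months + 39 months + 13 months + 41 months = 148 months
Acceptance of responsibility reduction: 20% of 148 months = 29 months (rounded down)
After reduction: 148 − 29 = 119 months
Less time served: 119 months − 17 months = 102 months
Cap at 198 months: 102 months is within the cap, no reduction.
Minimum 85 months: 102 months meets the minimum, no increase.

102 months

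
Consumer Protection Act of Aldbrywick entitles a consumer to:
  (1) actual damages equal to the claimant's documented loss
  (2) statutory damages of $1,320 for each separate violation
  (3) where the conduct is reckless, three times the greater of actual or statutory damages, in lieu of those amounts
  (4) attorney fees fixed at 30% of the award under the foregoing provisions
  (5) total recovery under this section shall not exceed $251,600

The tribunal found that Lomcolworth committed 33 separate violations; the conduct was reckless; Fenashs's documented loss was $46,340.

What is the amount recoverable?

Total recovery: $180,726

Statutory damages: 33 × $1,320 = $43,560
Greater of actual damages ($46,340) or statutory damages ($43,560): $46,340
Trebled: 3 × $46,340 = $139,020
Attorney fees: 30% of $139,020 = $41,706
Total before cap: $139,020 + $41,706 = $180,726
Cap at $251,600: $180,726 is within the cap, no reduction.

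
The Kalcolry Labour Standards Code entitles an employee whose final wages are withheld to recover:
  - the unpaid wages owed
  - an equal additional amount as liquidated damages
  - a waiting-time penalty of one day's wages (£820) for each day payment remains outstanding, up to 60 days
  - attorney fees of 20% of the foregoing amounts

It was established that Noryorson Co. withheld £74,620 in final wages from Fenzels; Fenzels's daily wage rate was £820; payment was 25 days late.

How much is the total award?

Liquidated damages (equal amount): £74,620
Penalty days: min(25, 60) = 25
Waiting-time penalty: 25 × £820 = £20,500
Subtotal: £74,620 + £74,620 + £20,500 = £169,740
Attorney fees: 20% of £169,740 = £33,948
Total award: £169,740 + £33,948 = £203,688

£203,688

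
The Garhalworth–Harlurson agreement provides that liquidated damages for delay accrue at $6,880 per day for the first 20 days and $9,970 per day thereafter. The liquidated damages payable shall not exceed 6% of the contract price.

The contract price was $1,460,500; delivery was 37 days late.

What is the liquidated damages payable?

$87,630

First 20 days: 20 × $6,880 = $137,600
Remaining days: (37 − 20) × $9,970 = $169,490
Accrued per-day damages: $137,600 + $169,490 = $307,090
Cap: 6% of $1,460,500 = $87,630
Cap at $87,630: $307,090 exceeds the cap → $87,630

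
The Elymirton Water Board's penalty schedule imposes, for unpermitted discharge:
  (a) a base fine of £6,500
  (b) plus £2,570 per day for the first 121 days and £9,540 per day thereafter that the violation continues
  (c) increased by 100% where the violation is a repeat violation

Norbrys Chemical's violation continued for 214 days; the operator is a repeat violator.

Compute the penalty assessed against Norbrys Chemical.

First 121 days: 121 × £2,570 = £310,970
Remaining days: (214 − 121) × £9,540 = £887,220
Per-day component: £310,970 + £887,220 = £1,198,190
Base plus per-day: £6,500 + £1,198,190 = £1,204,690
Enhancement: 100% of £1,204,690 = £1,204,690
Enhanced fine: £1,204,690 + £1,204,690 = £2,409,380

£2,409,380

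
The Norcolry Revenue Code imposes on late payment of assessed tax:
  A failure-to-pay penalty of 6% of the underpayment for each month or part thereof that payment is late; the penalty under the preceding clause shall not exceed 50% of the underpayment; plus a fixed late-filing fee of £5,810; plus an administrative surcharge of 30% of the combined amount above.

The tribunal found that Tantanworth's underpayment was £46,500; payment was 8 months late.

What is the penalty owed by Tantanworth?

£36,569

Accrued rate: 6% × 8 = 48%, capped at 50% → 48%
Failure-to-pay penalty: 48% of £46,500 = £22,320
Penalty before surcharge: £22,320 + £5,810 = £28,130
Administrative surcharge: 30% of £28,130 = £8,439
Total penalty: £28,130 + £8,439 = £36,569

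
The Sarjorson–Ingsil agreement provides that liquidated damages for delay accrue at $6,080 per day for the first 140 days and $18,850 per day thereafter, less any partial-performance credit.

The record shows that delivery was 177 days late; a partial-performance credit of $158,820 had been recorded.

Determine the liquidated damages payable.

$1,389,830

First 140 days: 140 × $6,080 = $851,200
Remaining days: (177 − 140) × $18,850 = $697,450
Accrued per-day damages: $851,200 + $697,450 = $1,548,650
Less partial-performance credit: $1,548,650 − $158,820 = $1,389,830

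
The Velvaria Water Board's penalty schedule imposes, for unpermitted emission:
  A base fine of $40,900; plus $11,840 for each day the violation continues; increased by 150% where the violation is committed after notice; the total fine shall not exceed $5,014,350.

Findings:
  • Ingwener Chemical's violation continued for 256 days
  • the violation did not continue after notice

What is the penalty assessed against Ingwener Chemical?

Per-day component: 256 × $11,840 = $3,031,040
Base plus per-day: $40,900 + $3,031,040 = $3,071,940
The violation did not continue after notice: no 150% increase.
Cap at $5,014,350: $3,071,940 is within the cap, no reduction.

$3,071,940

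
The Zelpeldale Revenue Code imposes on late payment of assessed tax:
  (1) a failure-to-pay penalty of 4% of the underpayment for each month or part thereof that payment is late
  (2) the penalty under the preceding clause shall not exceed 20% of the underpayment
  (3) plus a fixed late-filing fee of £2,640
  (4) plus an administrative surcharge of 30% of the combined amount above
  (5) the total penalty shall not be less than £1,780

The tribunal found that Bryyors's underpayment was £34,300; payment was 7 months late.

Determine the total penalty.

Accrued rate: 4% × 7 = 28%, capped at 20% → 20%
Failure-to-pay penalty: 20% of £34,300 = £6,860
Penalty before surcharge: £6,860 + £2,640 = £9,500
Administrative surcharge: 30% of £9,500 = £2,850
Total penalty: £9,500 + £2,850 = £12,350
Minimum £1,780: £12,350 meets the minimum, no increase.

£12,350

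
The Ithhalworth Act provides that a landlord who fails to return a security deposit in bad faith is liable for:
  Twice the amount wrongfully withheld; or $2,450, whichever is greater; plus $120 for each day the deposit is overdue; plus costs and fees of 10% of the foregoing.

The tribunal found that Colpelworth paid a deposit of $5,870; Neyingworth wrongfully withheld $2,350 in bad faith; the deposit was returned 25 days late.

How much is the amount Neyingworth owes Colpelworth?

Doubled: 2 × $2,350 = $4,700
Minimum $2,450: $4,700 meets the minimum, no increase.
Late-return penalty: 25 × $120 = $3,000
Damages plus late penalty: $4,700 + $3,000 = $7,700
Costs and fees: 10% of $7,700 = $770
Total recovery: $7,700 + $770 = $8,470

$8,470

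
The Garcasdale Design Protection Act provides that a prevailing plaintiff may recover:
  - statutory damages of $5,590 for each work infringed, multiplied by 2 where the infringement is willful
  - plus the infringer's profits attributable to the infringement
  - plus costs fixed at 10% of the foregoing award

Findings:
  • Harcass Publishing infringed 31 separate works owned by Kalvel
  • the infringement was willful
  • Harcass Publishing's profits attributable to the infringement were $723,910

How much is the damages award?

Statutory damages: 31 × $5,590 = $173,290
Doubled: 2 × $173,290 = $346,580
Combined award: $346,580 + $723,910 = $1,070,490
Costs: 10% of $1,070,490 = $107,049
Award plus costs: $1,070,490 + $107,049 = $1,177,539

$1,177,539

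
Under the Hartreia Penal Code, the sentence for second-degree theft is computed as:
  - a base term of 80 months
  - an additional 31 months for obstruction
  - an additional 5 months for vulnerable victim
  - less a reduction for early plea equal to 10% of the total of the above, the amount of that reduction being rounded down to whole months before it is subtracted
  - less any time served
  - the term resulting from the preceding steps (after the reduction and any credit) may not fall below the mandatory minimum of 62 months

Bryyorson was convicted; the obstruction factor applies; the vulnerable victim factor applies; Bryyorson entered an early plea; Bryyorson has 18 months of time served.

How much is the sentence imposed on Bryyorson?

87 months

Obstruction enhancement: +31 months
Vulnerable victim enhancement: +5 months
Adjusted term: 80 months + 31 months + 5 months = 116 months
Early plea reduction: 10% of 116 months = 11 months (rounded down)
After reduction: 116 − 11 = 105 months
Less time served: 105 months − 18 months = 87 months
Minimum 62 months: 87 months meets the minimum, no increase.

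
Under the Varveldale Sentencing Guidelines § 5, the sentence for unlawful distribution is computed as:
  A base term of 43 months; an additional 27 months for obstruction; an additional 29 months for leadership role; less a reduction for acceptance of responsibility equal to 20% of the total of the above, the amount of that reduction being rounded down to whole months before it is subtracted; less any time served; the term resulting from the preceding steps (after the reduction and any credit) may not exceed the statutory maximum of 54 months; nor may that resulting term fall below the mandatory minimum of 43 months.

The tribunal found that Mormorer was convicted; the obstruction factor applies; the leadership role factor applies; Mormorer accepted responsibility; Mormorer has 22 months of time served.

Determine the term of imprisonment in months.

Obstruction enhancement: +27 months
Leadership role enhancement: +29 months
Adjusted term: 43 months + 27 months + 29 months = 99 months
Acceptance of responsibility reduction: 20% of 99 months = 19 months (rounded down)
After reduction: 99 − 19 = 80 months
Less time served: 80 months − 22 months = 58 months
Cap at 54 months: 58 months exceeds the cap → 54 months
Minimum 43 months: 54 months meets the minimum, no increase.

54 months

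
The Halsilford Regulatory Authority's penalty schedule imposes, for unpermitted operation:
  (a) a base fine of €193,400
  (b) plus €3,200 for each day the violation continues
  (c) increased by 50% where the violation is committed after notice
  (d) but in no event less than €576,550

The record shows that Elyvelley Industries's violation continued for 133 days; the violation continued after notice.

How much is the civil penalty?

€928,500

Per-day component: 133 × €3,200 = €425,600
Base plus per-day: €193,400 + €425,600 = €619,000
Enhancement: 50% of €619,000 = €309,500
Enhanced fine: €619,000 + €309,500 = €928,500
Minimum €576,550: €928,500 meets the minimum, no increase.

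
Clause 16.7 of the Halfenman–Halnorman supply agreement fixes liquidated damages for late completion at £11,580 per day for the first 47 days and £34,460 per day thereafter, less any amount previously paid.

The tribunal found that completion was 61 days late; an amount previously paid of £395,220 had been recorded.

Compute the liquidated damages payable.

£631,480

First 47 days: 47 × £11,580 = £544,260
Remaining days: (61 − 47) × £34,460 = £482,440
Accrued per-day damages: £544,260 + £482,440 = £1,026,700
Less amount previously paid: £1,026,700 − £395,220 = £631,480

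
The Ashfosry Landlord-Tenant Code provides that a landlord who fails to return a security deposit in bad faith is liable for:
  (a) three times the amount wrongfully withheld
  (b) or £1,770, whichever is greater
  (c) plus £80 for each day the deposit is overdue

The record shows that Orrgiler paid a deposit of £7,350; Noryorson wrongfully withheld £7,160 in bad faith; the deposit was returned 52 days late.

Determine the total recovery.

Trebled: 3 × £7,160 = £21,480
Minimum £1,770: £21,480 meets the minimum, no increase.
Late-return penalty: 52 × £80 = £4,160
Damages plus late penalty: £21,480 + £4,160 = £25,640

£25,640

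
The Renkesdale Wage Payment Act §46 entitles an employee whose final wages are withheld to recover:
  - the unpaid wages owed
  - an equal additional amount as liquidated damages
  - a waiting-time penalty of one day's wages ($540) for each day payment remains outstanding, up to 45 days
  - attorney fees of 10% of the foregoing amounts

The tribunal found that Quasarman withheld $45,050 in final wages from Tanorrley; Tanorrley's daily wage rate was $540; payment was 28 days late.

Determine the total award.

Liquidated damages (equal amount): $45,050
Penalty days: min(28, 45) = 28
Waiting-time penalty: 28 × $540 = $15,120
Subtotal: $45,050 + $45,050 + $15,120 = $105,220
Attorney fees: 10% of $105,220 = $10,522
Total award: $105,220 + $10,522 = $115,742

Total award: $115,742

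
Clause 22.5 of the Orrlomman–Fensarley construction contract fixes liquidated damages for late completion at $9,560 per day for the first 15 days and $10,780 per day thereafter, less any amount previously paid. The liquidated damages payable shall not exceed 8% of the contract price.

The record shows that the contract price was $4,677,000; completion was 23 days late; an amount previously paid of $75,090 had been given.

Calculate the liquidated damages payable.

First 15 days: 15 × $9,560 = $143,400
Remaining days: (23 − 15) × $10,780 = $86,240
Accrued per-day damages: $143,400 + $86,240 = $229,640
Less amount previously paid: $229,640 − $75,090 = $154,550
Cap: 8% of $4,677,000 = $374,160
Cap at $374,160: $154,550 is within the cap, no reduction.

$154,550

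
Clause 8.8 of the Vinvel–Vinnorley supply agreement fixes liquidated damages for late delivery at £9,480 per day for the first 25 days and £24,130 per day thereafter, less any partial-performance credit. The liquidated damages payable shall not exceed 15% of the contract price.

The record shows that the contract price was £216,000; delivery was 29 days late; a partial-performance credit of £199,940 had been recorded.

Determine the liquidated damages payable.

First 25 days: 25 × £9,480 = £237,000
Remaining days: (29 − 25) × £24,130 = £96,520
Accrued per-day damages: £237,000 + £96,520 = £333,520
Less partial-performance credit: £333,520 − £199,940 = £133,580
Cap: 15% of £216,000 = £32,400
Cap at £32,400: £133,580 exceeds the cap → £32,400

£32,400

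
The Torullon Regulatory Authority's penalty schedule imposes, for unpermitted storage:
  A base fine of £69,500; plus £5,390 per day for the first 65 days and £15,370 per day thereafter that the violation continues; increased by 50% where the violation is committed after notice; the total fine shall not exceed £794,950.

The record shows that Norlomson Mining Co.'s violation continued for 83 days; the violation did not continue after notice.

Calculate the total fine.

£696,510

First 65 days: 65 × £5,390 = £350,350
Remaining days: (83 − 65) × £15,370 = £276,660
Per-day component: £350,350 + £276,660 = £627,010
Base plus per-day: £69,500 + £627,010 = £696,510
The violation did not continue after notice: no 50% increase.
Cap at £794,950: £696,510 is within the cap, no reduction.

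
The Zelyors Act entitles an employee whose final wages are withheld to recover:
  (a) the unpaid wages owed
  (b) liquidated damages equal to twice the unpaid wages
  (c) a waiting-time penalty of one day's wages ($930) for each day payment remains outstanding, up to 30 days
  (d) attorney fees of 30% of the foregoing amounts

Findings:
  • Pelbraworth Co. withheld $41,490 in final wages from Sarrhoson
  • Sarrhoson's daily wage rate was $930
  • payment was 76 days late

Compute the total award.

$198,081

Doubled: 2 × $41,490 = $82,980
Penalty days: min(76, 30) = 30
Waiting-time penalty: 30 × $930 = $27,900
Subtotal: $41,490 + $82,980 + $27,900 = $152,370
Attorney fees: 30% of $152,370 = $45,711
Total award: $152,370 + $45,711 = $198,081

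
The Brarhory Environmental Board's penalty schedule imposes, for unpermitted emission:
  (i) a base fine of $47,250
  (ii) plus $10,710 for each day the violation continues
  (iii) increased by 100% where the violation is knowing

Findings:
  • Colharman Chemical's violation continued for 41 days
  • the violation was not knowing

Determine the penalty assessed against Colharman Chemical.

$486,360

Per-day component: 41 × $10,710 = $439,110
Base plus per-day: $47,250 + $439,110 = $486,360
The violation was not knowing: no 100% increase.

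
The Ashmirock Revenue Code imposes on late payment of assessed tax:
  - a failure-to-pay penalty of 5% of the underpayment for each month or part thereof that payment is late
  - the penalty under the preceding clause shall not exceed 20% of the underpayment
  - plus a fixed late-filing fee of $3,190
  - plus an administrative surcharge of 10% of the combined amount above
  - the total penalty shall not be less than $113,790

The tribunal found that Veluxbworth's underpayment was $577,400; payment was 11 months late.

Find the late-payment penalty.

Penalty: $130,537

Accrued rate: 5% × 11 = 55%, capped at 20% → 20%
Failure-to-pay penalty: 20% of $577,400 = $115,480
Penalty before surcharge: $115,480 + $3,190 = $118,670
Administrative surcharge: 10% of $118,670 = $11,867
Total penalty: $118,670 + $11,867 = $130,537
Minimum $113,790: $130,537 meets the minimum, no increase.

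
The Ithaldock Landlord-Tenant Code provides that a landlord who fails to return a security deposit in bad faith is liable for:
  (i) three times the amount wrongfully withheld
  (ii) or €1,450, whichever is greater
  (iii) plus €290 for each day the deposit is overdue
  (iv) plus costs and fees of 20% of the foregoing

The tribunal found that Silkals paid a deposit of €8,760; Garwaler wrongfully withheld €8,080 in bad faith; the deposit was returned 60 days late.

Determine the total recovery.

Trebled: 3 × €8,080 = €24,240
Minimum €1,450: €24,240 meets the minimum, no increase.
Late-return penalty: 60 × €290 = €17,400
Damages plus late penalty: €24,240 + €17,400 = €41,640
Costs and fees: 20% of €41,640 = €8,328
Total recovery: €41,640 + €8,328 = €49,968

€49,968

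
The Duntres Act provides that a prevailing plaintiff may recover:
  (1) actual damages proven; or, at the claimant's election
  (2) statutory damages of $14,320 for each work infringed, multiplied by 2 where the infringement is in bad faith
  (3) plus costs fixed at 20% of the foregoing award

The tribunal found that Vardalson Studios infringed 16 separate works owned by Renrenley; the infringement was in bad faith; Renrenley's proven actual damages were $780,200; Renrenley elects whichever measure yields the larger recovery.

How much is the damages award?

Statutory damages: 16 × $14,320 = $229,120
Doubled: 2 × $229,120 = $458,240
Greater of actual damages ($780,200) or enhanced statutory damages ($458,240): $780,200
Costs: 20% of $780,200 = $156,040
Award plus costs: $780,200 + $156,040 = $936,240

$936,240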